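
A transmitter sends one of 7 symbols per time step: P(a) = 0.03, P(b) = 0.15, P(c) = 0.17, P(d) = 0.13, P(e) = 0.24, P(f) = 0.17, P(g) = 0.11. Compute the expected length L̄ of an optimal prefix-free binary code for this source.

2.73 bits/symbol

Repeatedly combine the two least-probable nodes; the expected code length is the sum of the merged weights.
merge 3/100 + 11/100 → 7/50
merge 13/100 + 7/50 → 27/100
merge 3/20 + 17/100 → 8/25
merge 17/100 + 6/25 → 41/100
merge 27/100 + 8/25 → 59/100
merge 41/100 + 59/100 → 1
L = 7/50 + 27/100 + 8/25 + 41/100 + 59/100 + 1 = 273/100 = 2.73 bits/symbol.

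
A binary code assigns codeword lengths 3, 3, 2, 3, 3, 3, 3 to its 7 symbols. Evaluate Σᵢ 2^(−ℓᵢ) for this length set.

With common denominator 2^3 = 8: Σ 2^(−ℓᵢ) = 1/8 + 1/8 + 2/8 + 1/8 + 1/8 + 1/8 + 1/8 = 8/8 = 1.

1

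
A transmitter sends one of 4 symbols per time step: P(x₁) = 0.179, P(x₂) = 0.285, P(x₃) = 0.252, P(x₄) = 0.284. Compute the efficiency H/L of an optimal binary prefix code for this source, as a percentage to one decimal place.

Entropy H = −Σ p log₂ p ≈ 1.9773 bits.
Huffman merges: 179/1000+63/250→431/1000; 71/250+57/200→569/1000; 431/1000+569/1000→1. L = 2 ≈ 2.0000.
Efficiency = H/L = 1.9773/2.0000 = 98.9%.

98.9%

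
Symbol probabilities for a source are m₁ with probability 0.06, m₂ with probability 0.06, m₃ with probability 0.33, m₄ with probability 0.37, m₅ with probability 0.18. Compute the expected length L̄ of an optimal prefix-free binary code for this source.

2.05 bits/symbol

Repeatedly combine the two least-probable nodes; the expected code length is the sum of the merged weights.
merge 3/50 + 3/50 → 3/25
merge 3/25 + 9/50 → 3/10
merge 3/10 + 33/100 → 63/100
merge 37/100 + 63/100 → 1
L = 3/25 + 3/10 + 63/100 + 1 = 41/20 = 2.05 bits/symbol.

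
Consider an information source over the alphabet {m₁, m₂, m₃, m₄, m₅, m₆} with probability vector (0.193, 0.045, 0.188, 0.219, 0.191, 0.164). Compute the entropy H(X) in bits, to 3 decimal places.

H = −Σ pᵢ log₂ pᵢ.
−0.193·log₂(0.193) = 0.4581
−0.045·log₂(0.045) = 0.2013
−0.188·log₂(0.188) = 0.4533
−0.219·log₂(0.219) = 0.4798
−0.191·log₂(0.191) = 0.4562
−0.164·log₂(0.164) = 0.4278
Sum ≈ 2.4764 → 2.476 bits.

2.476 bits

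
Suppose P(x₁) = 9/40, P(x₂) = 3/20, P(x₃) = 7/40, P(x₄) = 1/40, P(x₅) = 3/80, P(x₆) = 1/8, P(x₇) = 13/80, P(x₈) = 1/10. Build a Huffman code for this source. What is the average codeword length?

2.825 bits/symbol

Repeatedly combine the two least-probable nodes; the expected code length is the sum of the merged weights.
merge 1/40 + 3/80 → 1/16
merge 1/16 + 1/10 → 13/80
merge 1/8 + 3/20 → 11/40
merge 13/80 + 13/80 → 13/40
merge 7/40 + 9/40 → 2/5
merge 11/40 + 13/40 → 3/5
merge 2/5 + 3/5 → 1
L = 1/16 + 13/80 + 11/40 + 13/40 + 2/5 + 3/5 + 1 = 113/40 = 2.825 bits/symbol.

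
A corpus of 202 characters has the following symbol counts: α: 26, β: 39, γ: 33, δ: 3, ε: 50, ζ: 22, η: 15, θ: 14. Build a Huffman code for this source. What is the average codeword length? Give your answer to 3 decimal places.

2.802 bits/symbol

Probabilities are the counts divided by 202.
Repeatedly combine the two least-probable nodes; the expected code length is the sum of the merged weights.
merge 3/202 + 7/101 → 17/202
merge 15/202 + 17/202 → 16/101
merge 11/101 + 13/101 → 24/101
merge 16/101 + 33/202 → 65/202
merge 39/202 + 24/101 → 87/202
merge 25/101 + 65/202 → 115/202
merge 87/202 + 115/202 → 1
L = 17/202 + 16/101 + 24/101 + 65/202 + 87/202 + 115/202 + 1 = 283/101 ≈ 2.802 bits/symbol.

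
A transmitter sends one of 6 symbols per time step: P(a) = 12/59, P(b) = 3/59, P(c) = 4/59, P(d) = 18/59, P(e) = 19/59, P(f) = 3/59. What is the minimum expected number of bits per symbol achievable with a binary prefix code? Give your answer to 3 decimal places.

2.271 bits/symbol

Repeatedly combine the two least-probable nodes; the expected code length is the sum of the merged weights.
merge 3/59 + 3/59 → 6/59
merge 4/59 + 6/59 → 10/59
merge 10/59 + 12/59 → 22/59
merge 18/59 + 19/59 → 37/59
merge 22/59 + 37/59 → 1
L = 6/59 + 10/59 + 22/59 + 37/59 + 1 = 134/59 ≈ 2.271 bits/symbol.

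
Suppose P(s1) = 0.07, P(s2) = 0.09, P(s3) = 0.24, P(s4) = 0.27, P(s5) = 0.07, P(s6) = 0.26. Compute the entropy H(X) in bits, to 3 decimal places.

H = −Σ pᵢ log₂ pᵢ.
−0.07·log₂(0.07) = 0.2686
−0.09·log₂(0.09) = 0.3127
−0.24·log₂(0.24) = 0.4941
−0.27·log₂(0.27) = 0.5100
−0.07·log₂(0.07) = 0.2686
−0.26·log₂(0.26) = 0.5053
Sum ≈ 2.3592 → 2.359 bits.

2.359 bits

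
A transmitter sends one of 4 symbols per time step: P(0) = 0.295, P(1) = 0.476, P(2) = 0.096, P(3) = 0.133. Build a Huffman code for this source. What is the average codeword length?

1.753 bits/symbol

Repeatedly combine the two least-probable nodes; the expected code length is the sum of the merged weights.
merge 12/125 + 133/1000 → 229/1000
merge 229/1000 + 59/200 → 131/250
merge 119/250 + 131/250 → 1
L = 229/1000 + 131/250 + 1 = 1753/1000 = 1.753 bits/symbol.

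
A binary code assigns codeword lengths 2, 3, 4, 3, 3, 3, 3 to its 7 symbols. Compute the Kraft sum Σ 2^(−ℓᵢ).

With common denominator 2^4 = 16: Σ 2^(−ℓᵢ) = 4/16 + 2/16 + 1/16 + 2/16 + 2/16 + 2/16 + 2/16 = 15/16 = 0.9375.

0.9375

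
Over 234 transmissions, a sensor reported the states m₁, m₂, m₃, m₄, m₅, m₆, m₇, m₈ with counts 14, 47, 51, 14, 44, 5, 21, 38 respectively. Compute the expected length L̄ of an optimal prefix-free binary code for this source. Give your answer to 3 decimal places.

Probabilities are the counts divided by 234.
Repeatedly combine the two least-probable nodes; the expected code length is the sum of the merged weights.
merge 5/234 + 7/117 → 19/234
merge 7/117 + 19/234 → 11/78
merge 7/78 + 11/78 → 3/13
merge 19/117 + 22/117 → 41/117
merge 47/234 + 17/78 → 49/117
merge 3/13 + 41/117 → 68/117
merge 49/117 + 68/117 → 1
L = 19/234 + 11/78 + 3/13 + 41/117 + 49/117 + 68/117 + 1 = 328/117 ≈ 2.803 bits/symbol.

2.803 bits/symbol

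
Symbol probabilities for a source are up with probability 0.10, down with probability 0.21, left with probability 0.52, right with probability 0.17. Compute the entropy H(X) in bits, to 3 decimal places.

H = −Σ pᵢ log₂ pᵢ.
−0.10·log₂(0.10) = 0.3322
−0.21·log₂(0.21) = 0.4728
−0.52·log₂(0.52) = 0.4906
−0.17·log₂(0.17) = 0.4346
Sum ≈ 1.7302 → 1.730 bits.

1.730 bits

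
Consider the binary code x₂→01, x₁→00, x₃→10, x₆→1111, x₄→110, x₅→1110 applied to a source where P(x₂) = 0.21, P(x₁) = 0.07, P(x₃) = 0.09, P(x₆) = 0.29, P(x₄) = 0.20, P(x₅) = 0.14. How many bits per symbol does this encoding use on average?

3.06 bits/symbol

L̄ = Σ pᵢ·ℓᵢ = 0.21·2 + 0.07·2 + 0.09·2 + 0.29·4 + 0.20·3 + 0.14·4 = 3.06 bits/symbol.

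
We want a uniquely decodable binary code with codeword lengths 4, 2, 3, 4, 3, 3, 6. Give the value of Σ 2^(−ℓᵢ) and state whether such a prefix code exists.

With common denominator 2^6 = 64: Σ 2^(−ℓᵢ) = 4/64 + 16/64 + 8/64 + 4/64 + 8/64 + 8/64 + 1/64 = 49/64 = 0.765625.
Kraft's inequality requires Σ ≤ 1; here Σ = 0.765625 ≤ 1, so such a prefix code exists.

0.765625; yes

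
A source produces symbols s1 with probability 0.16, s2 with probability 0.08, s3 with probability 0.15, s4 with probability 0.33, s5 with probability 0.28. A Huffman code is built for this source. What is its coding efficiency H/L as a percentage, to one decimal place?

Entropy H = −Σ p log₂ p ≈ 2.1671 bits.
Huffman merges: 2/25+3/20→23/100; 4/25+23/100→39/100; 7/25+33/100→61/100; 39/100+61/100→1. L = 223/100 ≈ 2.2300.
Efficiency = H/L = 2.1671/2.2300 = 97.2%.

97.2%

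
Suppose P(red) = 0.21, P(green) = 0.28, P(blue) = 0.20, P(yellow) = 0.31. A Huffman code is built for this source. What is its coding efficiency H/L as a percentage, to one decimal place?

98.8%

Entropy H = −Σ p log₂ p ≈ 1.9752 bits.
Huffman merges: 1/5+21/100→41/100; 7/25+31/100→59/100; 41/100+59/100→1. L = 2 ≈ 2.0000.
Efficiency = H/L = 1.9752/2.0000 = 98.8%.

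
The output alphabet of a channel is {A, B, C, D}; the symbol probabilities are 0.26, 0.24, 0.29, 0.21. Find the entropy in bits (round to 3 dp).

H = −Σ pᵢ log₂ pᵢ.
−0.26·log₂(0.26) = 0.5053
−0.24·log₂(0.24) = 0.4941
−0.29·log₂(0.29) = 0.5179
−0.21·log₂(0.21) = 0.4728
Sum ≈ 1.9901 → 1.990 bits.

1.990 bits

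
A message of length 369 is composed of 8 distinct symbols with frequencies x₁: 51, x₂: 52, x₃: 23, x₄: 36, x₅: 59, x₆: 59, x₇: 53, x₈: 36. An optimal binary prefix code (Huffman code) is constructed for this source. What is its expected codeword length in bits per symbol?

Probabilities are the counts divided by 369.
Repeatedly combine the two least-probable nodes; the expected code length is the sum of the merged weights.
merge 23/369 + 4/41 → 59/369
merge 4/41 + 17/123 → 29/123
merge 52/369 + 53/369 → 35/123
merge 59/369 + 59/369 → 118/369
merge 59/369 + 29/123 → 146/369
merge 35/123 + 118/369 → 223/369
merge 146/369 + 223/369 → 1
L = 59/369 + 29/123 + 35/123 + 118/369 + 146/369 + 223/369 + 1 = 3 bits/symbol.

3 bits/symbol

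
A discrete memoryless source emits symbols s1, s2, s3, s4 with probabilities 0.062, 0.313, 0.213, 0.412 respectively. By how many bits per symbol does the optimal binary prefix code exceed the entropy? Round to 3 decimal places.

0.087 bits

Entropy H = −Σ p log₂ p ≈ 1.7755 bits.
Huffman merges: 31/500+213/1000→11/40; 11/40+313/1000→147/250; 103/250+147/250→1. L = 1863/1000 ≈ 1.8630.
L − H = 1.8630 − 1.7755 = 0.087 bits.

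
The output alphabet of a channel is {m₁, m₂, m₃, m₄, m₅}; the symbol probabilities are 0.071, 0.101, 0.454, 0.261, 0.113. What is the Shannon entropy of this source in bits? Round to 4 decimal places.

1.9835 bits

H = −Σ pᵢ log₂ pᵢ.
−0.071·log₂(0.071) = 0.2709
−0.101·log₂(0.101) = 0.3341
−0.454·log₂(0.454) = 0.5172
−0.261·log₂(0.261) = 0.5058
−0.113·log₂(0.113) = 0.3555
Sum ≈ 1.9835 → 1.9835 bits.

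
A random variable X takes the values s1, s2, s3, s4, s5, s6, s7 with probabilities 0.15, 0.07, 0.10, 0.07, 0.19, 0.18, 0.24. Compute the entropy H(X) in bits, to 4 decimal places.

2.6745 bits

H = −Σ pᵢ log₂ pᵢ.
−0.15·log₂(0.15) = 0.4105
−0.07·log₂(0.07) = 0.2686
−0.10·log₂(0.10) = 0.3322
−0.07·log₂(0.07) = 0.2686
−0.19·log₂(0.19) = 0.4552
−0.18·log₂(0.18) = 0.4453
−0.24·log₂(0.24) = 0.4941
Sum ≈ 2.6745 → 2.6745 bits.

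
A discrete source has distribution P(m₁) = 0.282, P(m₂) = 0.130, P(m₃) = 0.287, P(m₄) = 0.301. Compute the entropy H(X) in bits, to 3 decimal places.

H = −Σ pᵢ log₂ pᵢ.
−0.282·log₂(0.282) = 0.5150
−0.130·log₂(0.130) = 0.3826
−0.287·log₂(0.287) = 0.5169
−0.301·log₂(0.301) = 0.5214
Sum ≈ 1.9359 → 1.936 bits.

1.936 bits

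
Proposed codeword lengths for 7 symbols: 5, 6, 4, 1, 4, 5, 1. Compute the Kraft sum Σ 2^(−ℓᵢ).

1.203125

With common denominator 2^6 = 64: Σ 2^(−ℓᵢ) = 2/64 + 1/64 + 4/64 + 32/64 + 4/64 + 2/64 + 32/64 = 77/64 = 1.203125.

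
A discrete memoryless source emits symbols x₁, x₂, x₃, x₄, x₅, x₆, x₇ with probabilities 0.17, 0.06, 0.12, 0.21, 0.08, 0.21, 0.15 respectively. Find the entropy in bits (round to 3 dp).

H = −Σ pᵢ log₂ pᵢ.
−0.17·log₂(0.17) = 0.4346
−0.06·log₂(0.06) = 0.2435
−0.12·log₂(0.12) = 0.3671
−0.21·log₂(0.21) = 0.4728
−0.08·log₂(0.08) = 0.2915
−0.21·log₂(0.21) = 0.4728
−0.15·log₂(0.15) = 0.4105
Sum ≈ 2.6929 → 2.693 bits.

2.693 bits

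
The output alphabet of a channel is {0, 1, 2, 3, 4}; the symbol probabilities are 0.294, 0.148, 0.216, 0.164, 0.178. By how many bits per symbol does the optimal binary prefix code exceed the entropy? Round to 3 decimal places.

Entropy H = −Σ p log₂ p ≈ 2.2757 bits.
Huffman merges: 37/250+41/250→39/125; 89/500+27/125→197/500; 147/500+39/125→303/500; 197/500+303/500→1. L = 289/125 ≈ 2.3120.
L − H = 2.3120 − 2.2757 = 0.036 bits.

0.036 bits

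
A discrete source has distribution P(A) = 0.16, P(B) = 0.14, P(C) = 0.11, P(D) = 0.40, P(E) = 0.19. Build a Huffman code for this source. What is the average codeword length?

Repeatedly combine the two least-probable nodes; the expected code length is the sum of the merged weights.
merge 11/100 + 7/50 → 1/4
merge 4/25 + 19/100 → 7/20
merge 1/4 + 7/20 → 3/5
merge 2/5 + 3/5 → 1
L = 1/4 + 7/20 + 3/5 + 1 = 11/5 = 2.2 bits/symbol.

2.2 bits/symbol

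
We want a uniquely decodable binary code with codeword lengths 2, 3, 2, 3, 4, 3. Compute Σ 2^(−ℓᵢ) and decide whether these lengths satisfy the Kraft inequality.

0.9375; yes

With common denominator 2^4 = 16: Σ 2^(−ℓᵢ) = 4/16 + 2/16 + 4/16 + 2/16 + 1/16 + 2/16 = 15/16 = 0.9375.
Kraft's inequality requires Σ ≤ 1; here Σ = 0.9375 ≤ 1, so such a prefix code exists.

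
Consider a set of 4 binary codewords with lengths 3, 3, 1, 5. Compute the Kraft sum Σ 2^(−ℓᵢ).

With common denominator 2^5 = 32: Σ 2^(−ℓᵢ) = 4/32 + 4/32 + 16/32 + 1/32 = 25/32 = 0.78125.

0.78125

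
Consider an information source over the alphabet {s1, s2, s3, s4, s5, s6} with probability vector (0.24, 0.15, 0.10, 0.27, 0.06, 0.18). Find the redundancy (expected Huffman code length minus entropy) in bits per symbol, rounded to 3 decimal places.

0.034 bits

Entropy H = −Σ p log₂ p ≈ 2.4357 bits.
Huffman merges: 3/50+1/10→4/25; 3/20+4/25→31/100; 9/50+6/25→21/50; 27/100+31/100→29/50; 21/50+29/50→1. L = 247/100 ≈ 2.4700.
L − H = 2.4700 − 2.4357 = 0.034 bits.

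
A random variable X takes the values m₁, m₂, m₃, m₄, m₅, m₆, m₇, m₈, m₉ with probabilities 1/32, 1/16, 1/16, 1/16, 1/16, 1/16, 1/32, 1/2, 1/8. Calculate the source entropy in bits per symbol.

2.4375 bits

Each probability is a power of 1/2, so log₂(1/p) is an integer.
H = Σ p·log₂(1/p) = 1/32·5 + 1/16·4 + 1/16·4 + 1/16·4 + 1/16·4 + 1/16·4 + 1/32·5 + 1/2·1 + 1/8·3 = 2.4375 bits.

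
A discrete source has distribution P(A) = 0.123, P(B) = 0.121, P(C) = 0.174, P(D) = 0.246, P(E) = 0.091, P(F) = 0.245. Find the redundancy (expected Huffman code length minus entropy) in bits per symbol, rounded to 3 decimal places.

Entropy H = −Σ p log₂ p ≈ 2.4891 bits.
Huffman merges: 91/1000+121/1000→53/250; 123/1000+87/500→297/1000; 53/250+49/200→457/1000; 123/500+297/1000→543/1000; 457/1000+543/1000→1. L = 2509/1000 ≈ 2.5090.
L − H = 2.5090 − 2.4891 = 0.020 bits.

0.020 bits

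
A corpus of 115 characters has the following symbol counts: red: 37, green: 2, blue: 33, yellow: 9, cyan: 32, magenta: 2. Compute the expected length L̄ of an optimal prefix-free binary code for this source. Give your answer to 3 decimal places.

Probabilities are the counts divided by 115.
Repeatedly combine the two least-probable nodes; the expected code length is the sum of the merged weights.
merge 2/115 + 2/115 → 4/115
merge 4/115 + 9/115 → 13/115
merge 13/115 + 32/115 → 9/23
merge 33/115 + 37/115 → 14/23
merge 9/23 + 14/23 → 1
L = 4/115 + 13/115 + 9/23 + 14/23 + 1 = 247/115 ≈ 2.148 bits/symbol.

2.148 bits/symbol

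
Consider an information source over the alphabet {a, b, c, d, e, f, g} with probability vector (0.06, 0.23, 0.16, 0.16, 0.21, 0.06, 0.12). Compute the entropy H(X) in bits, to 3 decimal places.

H = −Σ pᵢ log₂ pᵢ.
−0.06·log₂(0.06) = 0.2435
−0.23·log₂(0.23) = 0.4877
−0.16·log₂(0.16) = 0.4230
−0.16·log₂(0.16) = 0.4230
−0.21·log₂(0.21) = 0.4728
−0.06·log₂(0.06) = 0.2435
−0.12·log₂(0.12) = 0.3671
Sum ≈ 2.6607 → 2.661 bits.

2.661 bits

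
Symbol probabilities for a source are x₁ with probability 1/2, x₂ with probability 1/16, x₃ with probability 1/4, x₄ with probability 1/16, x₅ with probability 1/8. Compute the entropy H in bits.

1.875 bits

Each probability is a power of 1/2, so log₂(1/p) is an integer.
H = Σ p·log₂(1/p) = 1/2·1 + 1/16·4 + 1/4·2 + 1/16·4 + 1/8·3 = 1.875 bits.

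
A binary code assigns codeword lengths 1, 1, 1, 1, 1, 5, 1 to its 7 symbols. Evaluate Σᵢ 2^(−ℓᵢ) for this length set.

With common denominator 2^5 = 32: Σ 2^(−ℓᵢ) = 16/32 + 16/32 + 16/32 + 16/32 + 16/32 + 1/32 + 16/32 = 97/32 = 3.03125.

3.03125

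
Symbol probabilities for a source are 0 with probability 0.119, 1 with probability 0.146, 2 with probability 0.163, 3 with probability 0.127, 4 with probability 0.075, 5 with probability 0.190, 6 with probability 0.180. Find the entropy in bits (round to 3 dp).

2.756 bits

H = −Σ pᵢ log₂ pᵢ.
−0.119·log₂(0.119) = 0.3654
−0.146·log₂(0.146) = 0.4053
−0.163·log₂(0.163) = 0.4266
−0.127·log₂(0.127) = 0.3781
−0.075·log₂(0.075) = 0.2803
−0.190·log₂(0.190) = 0.4552
−0.180·log₂(0.180) = 0.4453
Sum ≈ 2.7562 → 2.756 bits.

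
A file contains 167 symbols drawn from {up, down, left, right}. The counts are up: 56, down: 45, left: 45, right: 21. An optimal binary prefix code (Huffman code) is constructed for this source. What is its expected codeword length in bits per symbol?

2 bits/symbol

Probabilities are the counts divided by 167.
Repeatedly combine the two least-probable nodes; the expected code length is the sum of the merged weights.
merge 21/167 + 45/167 → 66/167
merge 45/167 + 56/167 → 101/167
merge 66/167 + 101/167 → 1
L = 66/167 + 101/167 + 1 = 2 bits/symbol.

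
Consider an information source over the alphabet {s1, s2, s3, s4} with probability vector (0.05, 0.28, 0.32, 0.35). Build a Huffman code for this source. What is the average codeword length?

1.98 bits/symbol

Repeatedly combine the two least-probable nodes; the expected code length is the sum of the merged weights.
merge 1/20 + 7/25 → 33/100
merge 8/25 + 33/100 → 13/20
merge 7/20 + 13/20 → 1
L = 33/100 + 13/20 + 1 = 99/50 = 1.98 bits/symbol.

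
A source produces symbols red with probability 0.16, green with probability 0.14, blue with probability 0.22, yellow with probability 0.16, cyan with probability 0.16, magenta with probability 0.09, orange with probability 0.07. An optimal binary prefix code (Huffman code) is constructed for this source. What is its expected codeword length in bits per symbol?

Repeatedly combine the two least-probable nodes; the expected code length is the sum of the merged weights.
merge 7/100 + 9/100 → 4/25
merge 7/50 + 4/25 → 3/10
merge 4/25 + 4/25 → 8/25
merge 4/25 + 11/50 → 19/50
merge 3/10 + 8/25 → 31/50
merge 19/50 + 31/50 → 1
L = 4/25 + 3/10 + 8/25 + 19/50 + 31/50 + 1 = 139/50 = 2.78 bits/symbol.

2.78 bits/symbol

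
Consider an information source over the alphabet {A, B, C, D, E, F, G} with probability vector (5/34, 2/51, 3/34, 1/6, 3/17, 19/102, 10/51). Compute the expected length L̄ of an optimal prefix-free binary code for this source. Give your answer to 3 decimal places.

Repeatedly combine the two least-probable nodes; the expected code length is the sum of the merged weights.
merge 2/51 + 3/34 → 13/102
merge 13/102 + 5/34 → 14/51
merge 1/6 + 3/17 → 35/102
merge 19/102 + 10/51 → 13/34
merge 14/51 + 35/102 → 21/34
merge 13/34 + 21/34 → 1
L = 13/102 + 14/51 + 35/102 + 13/34 + 21/34 + 1 = 140/51 ≈ 2.745 bits/symbol.

2.745 bits/symbol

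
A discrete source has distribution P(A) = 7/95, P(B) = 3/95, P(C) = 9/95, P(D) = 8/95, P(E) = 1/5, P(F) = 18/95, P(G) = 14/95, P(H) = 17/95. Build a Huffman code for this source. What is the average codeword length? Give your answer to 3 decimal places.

Repeatedly combine the two least-probable nodes; the expected code length is the sum of the merged weights.
merge 3/95 + 7/95 → 2/19
merge 8/95 + 9/95 → 17/95
merge 2/19 + 14/95 → 24/95
merge 17/95 + 17/95 → 34/95
merge 18/95 + 1/5 → 37/95
merge 24/95 + 34/95 → 58/95
merge 37/95 + 58/95 → 1
L = 2/19 + 17/95 + 24/95 + 34/95 + 37/95 + 58/95 + 1 = 55/19 ≈ 2.895 bits/symbol.

2.895 bits/symbol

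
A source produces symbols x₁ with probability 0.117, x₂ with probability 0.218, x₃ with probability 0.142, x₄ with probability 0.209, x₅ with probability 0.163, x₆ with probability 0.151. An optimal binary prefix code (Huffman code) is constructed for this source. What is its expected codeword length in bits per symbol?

2.573 bits/symbol

Repeatedly combine the two least-probable nodes; the expected code length is the sum of the merged weights.
merge 117/1000 + 71/500 → 259/1000
merge 151/1000 + 163/1000 → 157/500
merge 209/1000 + 109/500 → 427/1000
merge 259/1000 + 157/500 → 573/1000
merge 427/1000 + 573/1000 → 1
L = 259/1000 + 157/500 + 427/1000 + 573/1000 + 1 = 2573/1000 = 2.573 bits/symbol.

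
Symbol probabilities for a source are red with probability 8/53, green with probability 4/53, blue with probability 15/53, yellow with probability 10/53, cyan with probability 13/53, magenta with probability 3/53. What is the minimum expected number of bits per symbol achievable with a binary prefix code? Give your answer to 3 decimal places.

Repeatedly combine the two least-probable nodes; the expected code length is the sum of the merged weights.
merge 3/53 + 4/53 → 7/53
merge 7/53 + 8/53 → 15/53
merge 10/53 + 13/53 → 23/53
merge 15/53 + 15/53 → 30/53
merge 23/53 + 30/53 → 1
L = 7/53 + 15/53 + 23/53 + 30/53 + 1 = 128/53 ≈ 2.415 bits/symbol.

2.415 bits/symbol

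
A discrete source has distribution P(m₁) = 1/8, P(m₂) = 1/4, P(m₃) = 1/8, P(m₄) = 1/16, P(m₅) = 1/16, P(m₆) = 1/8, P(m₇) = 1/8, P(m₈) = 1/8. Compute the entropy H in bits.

2.875 bits

Each probability is a power of 1/2, so log₂(1/p) is an integer.
H = Σ p·log₂(1/p) = 1/8·3 + 1/4·2 + 1/8·3 + 1/16·4 + 1/16·4 + 1/8·3 + 1/8·3 + 1/8·3 = 2.875 bits.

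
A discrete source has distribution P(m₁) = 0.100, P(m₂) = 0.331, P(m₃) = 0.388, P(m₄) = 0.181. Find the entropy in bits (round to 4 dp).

H = −Σ pᵢ log₂ pᵢ.
−0.100·log₂(0.100) = 0.3322
−0.331·log₂(0.331) = 0.5280
−0.388·log₂(0.388) = 0.5300
−0.181·log₂(0.181) = 0.4463
Sum ≈ 1.8365 → 1.8365 bits.

1.8365 bits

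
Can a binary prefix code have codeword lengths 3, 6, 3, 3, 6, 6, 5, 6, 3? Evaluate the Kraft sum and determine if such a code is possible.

0.59375; yes

With common denominator 2^6 = 64: Σ 2^(−ℓᵢ) = 8/64 + 1/64 + 8/64 + 8/64 + 1/64 + 1/64 + 2/64 + 1/64 + 8/64 = 38/64 = 0.59375.
Kraft's inequality requires Σ ≤ 1; here Σ = 0.59375 ≤ 1, so such a prefix code exists.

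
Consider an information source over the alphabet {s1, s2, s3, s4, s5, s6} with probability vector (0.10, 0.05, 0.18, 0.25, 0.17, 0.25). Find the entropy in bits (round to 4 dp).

2.4282 bits

H = −Σ pᵢ log₂ pᵢ.
−0.10·log₂(0.10) = 0.3322
−0.05·log₂(0.05) = 0.2161
−0.18·log₂(0.18) = 0.4453
−0.25·log₂(0.25) = 0.5000
−0.17·log₂(0.17) = 0.4346
−0.25·log₂(0.25) = 0.5000
Sum ≈ 2.4282 → 2.4282 bits.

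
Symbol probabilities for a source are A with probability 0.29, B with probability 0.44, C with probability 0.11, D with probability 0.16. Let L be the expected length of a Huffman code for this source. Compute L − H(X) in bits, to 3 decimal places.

Entropy H = −Σ p log₂ p ≈ 1.8124 bits.
Huffman merges: 11/100+4/25→27/100; 27/100+29/100→14/25; 11/25+14/25→1. L = 183/100 ≈ 1.8300.
L − H = 1.8300 − 1.8124 = 0.018 bits.

0.018 bits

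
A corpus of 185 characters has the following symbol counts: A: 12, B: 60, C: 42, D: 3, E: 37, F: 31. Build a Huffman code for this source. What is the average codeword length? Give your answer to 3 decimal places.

2.330 bits/symbol

Probabilities are the counts divided by 185.
Repeatedly combine the two least-probable nodes; the expected code length is the sum of the merged weights.
merge 3/185 + 12/185 → 3/37
merge 3/37 + 31/185 → 46/185
merge 1/5 + 42/185 → 79/185
merge 46/185 + 12/37 → 106/185
merge 79/185 + 106/185 → 1
L = 3/37 + 46/185 + 79/185 + 106/185 + 1 = 431/185 ≈ 2.330 bits/symbol.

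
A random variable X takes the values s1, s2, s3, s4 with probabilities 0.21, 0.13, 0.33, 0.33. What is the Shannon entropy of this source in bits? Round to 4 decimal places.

H = −Σ pᵢ log₂ pᵢ.
−0.21·log₂(0.21) = 0.4728
−0.13·log₂(0.13) = 0.3826
−0.33·log₂(0.33) = 0.5278
−0.33·log₂(0.33) = 0.5278
Sum ≈ 1.9111 → 1.9111 bits.

1.9111 bits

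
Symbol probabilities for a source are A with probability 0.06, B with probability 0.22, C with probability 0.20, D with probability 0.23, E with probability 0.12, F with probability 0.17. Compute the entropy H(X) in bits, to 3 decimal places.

2.478 bits

H = −Σ pᵢ log₂ pᵢ.
−0.06·log₂(0.06) = 0.2435
−0.22·log₂(0.22) = 0.4806
−0.20·log₂(0.20) = 0.4644
−0.23·log₂(0.23) = 0.4877
−0.12·log₂(0.12) = 0.3671
−0.17·log₂(0.17) = 0.4346
Sum ≈ 2.4778 → 2.478 bits.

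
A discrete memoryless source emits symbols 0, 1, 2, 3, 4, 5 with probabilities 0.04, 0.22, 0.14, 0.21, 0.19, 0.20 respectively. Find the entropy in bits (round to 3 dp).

H = −Σ pᵢ log₂ pᵢ.
−0.04·log₂(0.04) = 0.1858
−0.22·log₂(0.22) = 0.4806
−0.14·log₂(0.14) = 0.3971
−0.21·log₂(0.21) = 0.4728
−0.19·log₂(0.19) = 0.4552
−0.20·log₂(0.20) = 0.4644
Sum ≈ 2.4559 → 2.456 bits.

2.456 bits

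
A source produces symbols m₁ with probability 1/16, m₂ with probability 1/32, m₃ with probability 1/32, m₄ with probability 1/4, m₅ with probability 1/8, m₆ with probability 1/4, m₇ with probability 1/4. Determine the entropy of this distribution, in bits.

2.4375 bits

Each probability is a power of 1/2, so log₂(1/p) is an integer.
H = Σ p·log₂(1/p) = 1/16·4 + 1/32·5 + 1/32·5 + 1/4·2 + 1/8·3 + 1/4·2 + 1/4·2 = 2.4375 bits.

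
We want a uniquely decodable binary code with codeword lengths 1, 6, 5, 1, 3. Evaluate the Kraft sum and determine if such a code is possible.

With common denominator 2^6 = 64: Σ 2^(−ℓᵢ) = 32/64 + 1/64 + 2/64 + 32/64 + 8/64 = 75/64 = 1.171875.
Kraft's inequality requires Σ ≤ 1; here Σ = 1.171875 > 1, so no such prefix code exists.

1.171875; no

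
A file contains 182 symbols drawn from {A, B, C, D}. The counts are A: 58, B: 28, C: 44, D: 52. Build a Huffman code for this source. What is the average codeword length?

2 bits/symbol

Probabilities are the counts divided by 182.
Repeatedly combine the two least-probable nodes; the expected code length is the sum of the merged weights.
merge 2/13 + 22/91 → 36/91
merge 2/7 + 29/91 → 55/91
merge 36/91 + 55/91 → 1
L = 36/91 + 55/91 + 1 = 2 bits/symbol.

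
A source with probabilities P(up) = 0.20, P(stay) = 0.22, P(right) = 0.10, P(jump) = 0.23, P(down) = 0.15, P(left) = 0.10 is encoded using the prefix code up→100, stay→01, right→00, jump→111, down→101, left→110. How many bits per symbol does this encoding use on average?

2.68 bits/symbol

L̄ = Σ pᵢ·ℓᵢ = 0.20·3 + 0.22·2 + 0.10·2 + 0.23·3 + 0.15·3 + 0.10·3 = 2.68 bits/symbol.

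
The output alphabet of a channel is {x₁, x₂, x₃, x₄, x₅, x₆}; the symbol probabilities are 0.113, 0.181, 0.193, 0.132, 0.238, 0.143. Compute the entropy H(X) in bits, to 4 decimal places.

2.5396 bits

H = −Σ pᵢ log₂ pᵢ.
−0.113·log₂(0.113) = 0.3555
−0.181·log₂(0.181) = 0.4463
−0.193·log₂(0.193) = 0.4581
−0.132·log₂(0.132) = 0.3856
−0.238·log₂(0.238) = 0.4929
−0.143·log₂(0.143) = 0.4012
Sum ≈ 2.5396 → 2.5396 bits.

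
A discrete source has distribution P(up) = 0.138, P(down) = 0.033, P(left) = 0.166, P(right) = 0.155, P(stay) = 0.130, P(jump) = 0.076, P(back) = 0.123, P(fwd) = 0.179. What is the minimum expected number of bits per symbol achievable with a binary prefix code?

Repeatedly combine the two least-probable nodes; the expected code length is the sum of the merged weights.
merge 33/1000 + 19/250 → 109/1000
merge 109/1000 + 123/1000 → 29/125
merge 13/100 + 69/500 → 67/250
merge 31/200 + 83/500 → 321/1000
merge 179/1000 + 29/125 → 411/1000
merge 67/250 + 321/1000 → 589/1000
merge 411/1000 + 589/1000 → 1
L = 109/1000 + 29/125 + 67/250 + 321/1000 + 411/1000 + 589/1000 + 1 = 293/100 = 2.93 bits/symbol.

2.93 bits/symbol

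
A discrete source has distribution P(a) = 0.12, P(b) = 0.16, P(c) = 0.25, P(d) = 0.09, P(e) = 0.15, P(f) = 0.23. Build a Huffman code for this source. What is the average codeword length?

Repeatedly combine the two least-probable nodes; the expected code length is the sum of the merged weights.
merge 9/100 + 3/25 → 21/100
merge 3/20 + 4/25 → 31/100
merge 21/100 + 23/100 → 11/25
merge 1/4 + 31/100 → 14/25
merge 11/25 + 14/25 → 1
L = 21/100 + 31/100 + 11/25 + 14/25 + 1 = 63/25 = 2.52 bits/symbol.

2.52 bits/symbol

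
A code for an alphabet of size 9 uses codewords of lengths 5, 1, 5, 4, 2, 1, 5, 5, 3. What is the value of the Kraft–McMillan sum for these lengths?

With common denominator 2^5 = 32: Σ 2^(−ℓᵢ) = 1/32 + 16/32 + 1/32 + 2/32 + 8/32 + 16/32 + 1/32 + 1/32 + 4/32 = 50/32 = 1.5625.

1.5625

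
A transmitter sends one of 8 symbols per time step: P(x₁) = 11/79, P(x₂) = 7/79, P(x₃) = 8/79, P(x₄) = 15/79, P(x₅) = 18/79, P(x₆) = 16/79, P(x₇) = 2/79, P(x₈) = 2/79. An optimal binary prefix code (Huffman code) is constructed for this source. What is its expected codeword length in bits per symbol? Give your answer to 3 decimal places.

Repeatedly combine the two least-probable nodes; the expected code length is the sum of the merged weights.
merge 2/79 + 2/79 → 4/79
merge 4/79 + 7/79 → 11/79
merge 8/79 + 11/79 → 19/79
merge 11/79 + 15/79 → 26/79
merge 16/79 + 18/79 → 34/79
merge 19/79 + 26/79 → 45/79
merge 34/79 + 45/79 → 1
L = 4/79 + 11/79 + 19/79 + 26/79 + 34/79 + 45/79 + 1 = 218/79 ≈ 2.759 bits/symbol.

2.759 bits/symbol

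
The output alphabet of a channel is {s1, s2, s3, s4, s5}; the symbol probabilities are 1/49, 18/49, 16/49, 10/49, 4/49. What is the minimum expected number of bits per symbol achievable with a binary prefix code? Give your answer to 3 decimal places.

Repeatedly combine the two least-probable nodes; the expected code length is the sum of the merged weights.
merge 1/49 + 4/49 → 5/49
merge 5/49 + 10/49 → 15/49
merge 15/49 + 16/49 → 31/49
merge 18/49 + 31/49 → 1
L = 5/49 + 15/49 + 31/49 + 1 = 100/49 ≈ 2.041 bits/symbol.

2.041 bits/symbol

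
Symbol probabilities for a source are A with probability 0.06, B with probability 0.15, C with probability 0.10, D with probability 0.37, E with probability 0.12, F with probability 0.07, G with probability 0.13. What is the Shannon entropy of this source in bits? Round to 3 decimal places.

2.535 bits

H = −Σ pᵢ log₂ pᵢ.
−0.06·log₂(0.06) = 0.2435
−0.15·log₂(0.15) = 0.4105
−0.10·log₂(0.10) = 0.3322
−0.37·log₂(0.37) = 0.5307
−0.12·log₂(0.12) = 0.3671
−0.07·log₂(0.07) = 0.2686
−0.13·log₂(0.13) = 0.3826
Sum ≈ 2.5353 → 2.535 bits.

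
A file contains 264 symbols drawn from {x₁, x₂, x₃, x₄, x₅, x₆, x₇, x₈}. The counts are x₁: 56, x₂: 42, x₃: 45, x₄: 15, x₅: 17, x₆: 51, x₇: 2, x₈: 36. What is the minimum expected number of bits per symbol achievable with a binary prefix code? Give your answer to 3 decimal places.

2.788 bits/symbol

Probabilities are the counts divided by 264.
Repeatedly combine the two least-probable nodes; the expected code length is the sum of the merged weights.
merge 1/132 + 5/88 → 17/264
merge 17/264 + 17/264 → 17/132
merge 17/132 + 3/22 → 35/132
merge 7/44 + 15/88 → 29/88
merge 17/88 + 7/33 → 107/264
merge 35/132 + 29/88 → 157/264
merge 107/264 + 157/264 → 1
L = 17/264 + 17/132 + 35/132 + 29/88 + 107/264 + 157/264 + 1 = 92/33 ≈ 2.788 bits/symbol.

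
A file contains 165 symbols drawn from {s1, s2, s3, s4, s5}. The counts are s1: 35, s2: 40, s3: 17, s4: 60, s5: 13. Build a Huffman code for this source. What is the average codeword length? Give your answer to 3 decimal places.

Probabilities are the counts divided by 165.
Repeatedly combine the two least-probable nodes; the expected code length is the sum of the merged weights.
merge 13/165 + 17/165 → 2/11
merge 2/11 + 7/33 → 13/33
merge 8/33 + 4/11 → 20/33
merge 13/33 + 20/33 → 1
L = 2/11 + 13/33 + 20/33 + 1 = 24/11 ≈ 2.182 bits/symbol.

2.182 bits/symbol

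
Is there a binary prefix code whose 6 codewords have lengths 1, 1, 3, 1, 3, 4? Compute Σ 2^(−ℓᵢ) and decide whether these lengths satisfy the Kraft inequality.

With common denominator 2^4 = 16: Σ 2^(−ℓᵢ) = 8/16 + 8/16 + 2/16 + 8/16 + 2/16 + 1/16 = 29/16 = 1.8125.
Kraft's inequality requires Σ ≤ 1; here Σ = 1.8125 > 1, so no such prefix code exists.

1.8125; no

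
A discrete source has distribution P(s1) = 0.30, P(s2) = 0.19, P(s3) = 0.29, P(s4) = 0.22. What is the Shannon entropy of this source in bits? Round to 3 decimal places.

H = −Σ pᵢ log₂ pᵢ.
−0.30·log₂(0.30) = 0.5211
−0.19·log₂(0.19) = 0.4552
−0.29·log₂(0.29) = 0.5179
−0.22·log₂(0.22) = 0.4806
Sum ≈ 1.9748 → 1.975 bits.

1.975 bits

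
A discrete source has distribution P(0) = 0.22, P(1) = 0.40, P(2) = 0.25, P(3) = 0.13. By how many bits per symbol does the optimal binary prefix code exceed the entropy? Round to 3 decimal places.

Entropy H = −Σ p log₂ p ≈ 1.8920 bits.
Huffman merges: 13/100+11/50→7/20; 1/4+7/20→3/5; 2/5+3/5→1. L = 39/20 ≈ 1.9500.
L − H = 1.9500 − 1.8920 = 0.058 bits.

0.058 bits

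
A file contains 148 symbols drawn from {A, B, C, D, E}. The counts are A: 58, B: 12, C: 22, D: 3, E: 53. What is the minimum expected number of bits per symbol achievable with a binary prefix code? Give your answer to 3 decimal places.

1.959 bits/symbol

Probabilities are the counts divided by 148.
Repeatedly combine the two least-probable nodes; the expected code length is the sum of the merged weights.
merge 3/148 + 3/37 → 15/148
merge 15/148 + 11/74 → 1/4
merge 1/4 + 53/148 → 45/74
merge 29/74 + 45/74 → 1
L = 15/148 + 1/4 + 45/74 + 1 = 145/74 ≈ 1.959 bits/symbol.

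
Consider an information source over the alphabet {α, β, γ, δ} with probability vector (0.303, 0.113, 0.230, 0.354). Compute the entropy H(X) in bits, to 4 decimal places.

1.8954 bits

H = −Σ pᵢ log₂ pᵢ.
−0.303·log₂(0.303) = 0.5220
−0.113·log₂(0.113) = 0.3555
−0.230·log₂(0.230) = 0.4877
−0.354·log₂(0.354) = 0.5304
Sum ≈ 1.8954 → 1.8954 bits.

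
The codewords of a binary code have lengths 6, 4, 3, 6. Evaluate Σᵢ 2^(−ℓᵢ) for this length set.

With common denominator 2^6 = 64: Σ 2^(−ℓᵢ) = 1/64 + 4/64 + 8/64 + 1/64 = 14/64 = 0.21875.

0.21875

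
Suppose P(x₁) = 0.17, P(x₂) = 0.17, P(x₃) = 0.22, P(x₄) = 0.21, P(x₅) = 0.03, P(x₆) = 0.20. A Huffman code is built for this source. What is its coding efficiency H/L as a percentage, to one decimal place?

94.9%

Entropy H = −Σ p log₂ p ≈ 2.4387 bits.
Huffman merges: 3/100+17/100→1/5; 17/100+1/5→37/100; 1/5+21/100→41/100; 11/50+37/100→59/100; 41/100+59/100→1. L = 257/100 ≈ 2.5700.
Efficiency = H/L = 2.4387/2.5700 = 94.9%.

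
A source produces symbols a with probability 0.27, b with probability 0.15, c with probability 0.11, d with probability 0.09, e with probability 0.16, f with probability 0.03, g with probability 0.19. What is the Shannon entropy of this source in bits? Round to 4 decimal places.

H = −Σ pᵢ log₂ pᵢ.
−0.27·log₂(0.27) = 0.5100
−0.15·log₂(0.15) = 0.4105
−0.11·log₂(0.11) = 0.3503
−0.09·log₂(0.09) = 0.3127
−0.16·log₂(0.16) = 0.4230
−0.03·log₂(0.03) = 0.1518
−0.19·log₂(0.19) = 0.4552
Sum ≈ 2.6135 → 2.6135 bits.

2.6135 bits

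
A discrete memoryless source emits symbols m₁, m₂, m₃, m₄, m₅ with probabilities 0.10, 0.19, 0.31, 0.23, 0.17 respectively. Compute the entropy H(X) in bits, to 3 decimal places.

2.233 bits

H = −Σ pᵢ log₂ pᵢ.
−0.10·log₂(0.10) = 0.3322
−0.19·log₂(0.19) = 0.4552
−0.31·log₂(0.31) = 0.5238
−0.23·log₂(0.23) = 0.4877
−0.17·log₂(0.17) = 0.4346
Sum ≈ 2.2335 → 2.233 bits.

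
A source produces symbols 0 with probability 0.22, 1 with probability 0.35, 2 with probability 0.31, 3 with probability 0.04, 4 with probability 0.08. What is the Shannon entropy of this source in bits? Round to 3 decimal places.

H = −Σ pᵢ log₂ pᵢ.
−0.22·log₂(0.22) = 0.4806
−0.35·log₂(0.35) = 0.5301
−0.31·log₂(0.31) = 0.5238
−0.04·log₂(0.04) = 0.1858
−0.08·log₂(0.08) = 0.2915
Sum ≈ 2.0117 → 2.012 bits.

2.012 bits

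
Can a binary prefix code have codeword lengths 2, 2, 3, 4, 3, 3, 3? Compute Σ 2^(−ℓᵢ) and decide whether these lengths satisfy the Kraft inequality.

With common denominator 2^4 = 16: Σ 2^(−ℓᵢ) = 4/16 + 4/16 + 2/16 + 1/16 + 2/16 + 2/16 + 2/16 = 17/16 = 1.0625.
Kraft's inequality requires Σ ≤ 1; here Σ = 1.0625 > 1, so no such prefix code exists.

1.0625; no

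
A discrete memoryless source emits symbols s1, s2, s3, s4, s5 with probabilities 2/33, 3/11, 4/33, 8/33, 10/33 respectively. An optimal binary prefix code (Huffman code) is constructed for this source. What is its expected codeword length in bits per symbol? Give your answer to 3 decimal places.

Repeatedly combine the two least-probable nodes; the expected code length is the sum of the merged weights.
merge 2/33 + 4/33 → 2/11
merge 2/11 + 8/33 → 14/33
merge 3/11 + 10/33 → 19/33
merge 14/33 + 19/33 → 1
L = 2/11 + 14/33 + 19/33 + 1 = 24/11 ≈ 2.182 bits/symbol.

2.182 bits/symbol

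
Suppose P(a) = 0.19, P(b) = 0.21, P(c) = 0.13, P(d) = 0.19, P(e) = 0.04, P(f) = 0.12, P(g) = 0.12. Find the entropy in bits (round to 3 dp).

H = −Σ pᵢ log₂ pᵢ.
−0.19·log₂(0.19) = 0.4552
−0.21·log₂(0.21) = 0.4728
−0.13·log₂(0.13) = 0.3826
−0.19·log₂(0.19) = 0.4552
−0.04·log₂(0.04) = 0.1858
−0.12·log₂(0.12) = 0.3671
−0.12·log₂(0.12) = 0.3671
Sum ≈ 2.6858 → 2.686 bits.

2.686 bits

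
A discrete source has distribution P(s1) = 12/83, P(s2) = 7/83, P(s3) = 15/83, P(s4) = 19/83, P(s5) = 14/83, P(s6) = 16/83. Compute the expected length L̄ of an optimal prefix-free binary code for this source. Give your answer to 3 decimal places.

Repeatedly combine the two least-probable nodes; the expected code length is the sum of the merged weights.
merge 7/83 + 12/83 → 19/83
merge 14/83 + 15/83 → 29/83
merge 16/83 + 19/83 → 35/83
merge 19/83 + 29/83 → 48/83
merge 35/83 + 48/83 → 1
L = 19/83 + 29/83 + 35/83 + 48/83 + 1 = 214/83 ≈ 2.578 bits/symbol.

2.578 bits/symbol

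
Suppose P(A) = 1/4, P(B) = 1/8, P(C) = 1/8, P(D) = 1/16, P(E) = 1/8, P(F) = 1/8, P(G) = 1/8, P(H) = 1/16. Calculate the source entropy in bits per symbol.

2.875 bits

Each probability is a power of 1/2, so log₂(1/p) is an integer.
H = Σ p·log₂(1/p) = 1/4·2 + 1/8·3 + 1/8·3 + 1/16·4 + 1/8·3 + 1/8·3 + 1/8·3 + 1/16·4 = 2.875 bits.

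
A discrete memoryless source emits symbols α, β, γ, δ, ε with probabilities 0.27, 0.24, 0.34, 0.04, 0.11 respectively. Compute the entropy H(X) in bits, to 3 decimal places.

2.069 bits

H = −Σ pᵢ log₂ pᵢ.
−0.27·log₂(0.27) = 0.5100
−0.24·log₂(0.24) = 0.4941
−0.34·log₂(0.34) = 0.5292
−0.04·log₂(0.04) = 0.1858
−0.11·log₂(0.11) = 0.3503
Sum ≈ 2.0694 → 2.069 bits.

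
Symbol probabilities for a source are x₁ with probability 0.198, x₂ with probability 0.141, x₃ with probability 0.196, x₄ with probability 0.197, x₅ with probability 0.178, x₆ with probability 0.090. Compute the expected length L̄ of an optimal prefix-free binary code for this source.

Repeatedly combine the two least-probable nodes; the expected code length is the sum of the merged weights.
merge 9/100 + 141/1000 → 231/1000
merge 89/500 + 49/250 → 187/500
merge 197/1000 + 99/500 → 79/200
merge 231/1000 + 187/500 → 121/200
merge 79/200 + 121/200 → 1
L = 231/1000 + 187/500 + 79/200 + 121/200 + 1 = 521/200 = 2.605 bits/symbol.

2.605 bits/symbol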